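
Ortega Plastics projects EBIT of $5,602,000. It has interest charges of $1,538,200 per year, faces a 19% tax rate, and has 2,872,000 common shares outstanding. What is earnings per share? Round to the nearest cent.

Pre-tax income = $5,602,000 − $1,538,200.00 = $4,063,800.00.
Net income = $4,063,800.00 × (1 − 0.19) = $3,291,678.00.
EPS = $3,291,678.00 ÷ 2,872,000 = $1.15.

$1.15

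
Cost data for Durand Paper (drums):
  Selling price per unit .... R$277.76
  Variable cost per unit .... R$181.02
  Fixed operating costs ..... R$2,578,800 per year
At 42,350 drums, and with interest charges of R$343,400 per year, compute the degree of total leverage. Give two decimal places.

3.49

Contribution at this volume is 42,350 × R$96.74 = R$4,096,939.00.
EBIT = R$4,096,939.00 − R$2,578,800 = R$1,518,139.00. Interest = R$343,400.00.
DOL = R$4,096,939.00 ÷ R$1,518,139.00 = 2.6987; DFL = R$1,518,139.00 ÷ R$1,174,739.00 = 1.2923.
Combined leverage = 2.6987 × 1.2923 = 3.4875.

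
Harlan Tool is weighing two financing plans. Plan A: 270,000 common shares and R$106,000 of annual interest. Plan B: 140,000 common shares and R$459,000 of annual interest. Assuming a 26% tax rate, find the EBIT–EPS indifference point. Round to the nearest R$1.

R$839,154

At indifference, (EBIT − 106,000)(1 − t)/270,000 = (EBIT − 459,000)(1 − t)/140,000.
The (1 − t) factor cancels: (EBIT − 106,000) × 140,000 = (EBIT − 459,000) × 270,000.
EBIT × (270,000 − 140,000) = 459,000 × 270,000 − 106,000 × 140,000 = 109,090,000,000, so EBIT = 109,090,000,000 ÷ 130,000 = 839,153.85.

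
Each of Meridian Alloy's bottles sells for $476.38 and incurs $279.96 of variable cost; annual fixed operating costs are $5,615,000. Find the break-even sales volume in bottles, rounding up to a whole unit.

Contribution margin per unit = $476.38 − $279.96 = $196.42.
Units to break even: $5,615,000 ÷ $196.42 = 28,586.70, rounded up to 28,587.

28,587 bottles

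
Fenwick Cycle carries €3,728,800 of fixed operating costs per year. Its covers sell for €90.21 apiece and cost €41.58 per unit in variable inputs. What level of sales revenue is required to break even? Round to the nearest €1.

CM per unit = €90.21 − €41.58 = €48.63; CM ratio = €48.63 / €90.21 = 0.5391.
Break-even revenue = fixed costs × price ÷ CM = €3,728,800 × €90.21 ÷ €48.63 = €6,917,028.

€6,917,028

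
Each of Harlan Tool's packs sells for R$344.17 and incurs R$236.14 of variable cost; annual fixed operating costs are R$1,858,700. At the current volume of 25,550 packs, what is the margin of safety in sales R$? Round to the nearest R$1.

R$2,871,959

Contribution margin per unit = R$344.17 − R$236.14 = R$108.03. Break-even units = R$1,858,700 ÷ R$108.03 = 17,205.41; break-even revenue = 17,205.41 × R$344.17 = R$5,921,584.55.
Actual sales revenue = 25,550 × R$344.17 = R$8,793,543.50.
Margin of safety = R$8,793,543.50 − R$5,921,584.55 = R$2,871,959.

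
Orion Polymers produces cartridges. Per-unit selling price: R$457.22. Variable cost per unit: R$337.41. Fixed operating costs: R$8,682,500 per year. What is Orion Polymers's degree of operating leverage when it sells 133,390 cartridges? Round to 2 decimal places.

Total contribution margin = 133,390 × R$119.81 = R$15,981,455.90.
EBIT = R$15,981,455.90 − R$8,682,500 = R$7,298,955.90.
So DOL = total CM / EBIT = R$15,981,455.90 / R$7,298,955.90 = 2.1896.

2.19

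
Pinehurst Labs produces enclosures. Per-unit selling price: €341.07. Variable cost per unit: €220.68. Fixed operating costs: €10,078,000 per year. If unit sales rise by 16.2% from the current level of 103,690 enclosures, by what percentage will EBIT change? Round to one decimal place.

+84.1%

At 103,690 units, contribution = 103,690 × €120.39 = €12,483,239.10.
EBIT = €12,483,239.10 − €10,078,000 = €2,405,239.10.
Degree of operating leverage = €12,483,239.10 / €2,405,239.10 = 5.1900.
%ΔEBIT = DOL × %ΔSales = 5.1900 × +16.2% = +84.1%.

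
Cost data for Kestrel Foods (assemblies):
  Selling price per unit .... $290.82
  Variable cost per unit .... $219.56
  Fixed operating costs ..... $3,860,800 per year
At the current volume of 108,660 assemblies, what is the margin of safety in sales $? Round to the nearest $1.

$15,844,146

Each unit contributes $290.82 − $219.56 = $71.26. Break-even units = $3,860,800 ÷ $71.26 = 54,179.06; break-even revenue = 54,179.06 × $290.82 = $15,756,354.98.
Actual sales revenue = 108,660 × $290.82 = $31,600,501.20.
Margin of safety = $31,600,501.20 − $15,756,354.98 = $15,844,146.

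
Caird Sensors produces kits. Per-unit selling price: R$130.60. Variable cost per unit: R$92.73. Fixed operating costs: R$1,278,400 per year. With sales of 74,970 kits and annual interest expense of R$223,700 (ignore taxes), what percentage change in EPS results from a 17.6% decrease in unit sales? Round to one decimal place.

Contribution at this volume is 74,970 × R$37.87 = R$2,839,113.90.
EBIT = R$2,839,113.90 − R$1,278,400 = R$1,560,713.90.
After interest of R$223,700.00, pre-tax earnings = R$1,337,013.90.
Degree of combined leverage = contribution ÷ (EBIT − I) = R$2,839,113.90 ÷ R$1,337,013.90 = 2.1235.
EPS therefore changes by 2.1235 × (-17.6%) = -37.4%.

-37.4%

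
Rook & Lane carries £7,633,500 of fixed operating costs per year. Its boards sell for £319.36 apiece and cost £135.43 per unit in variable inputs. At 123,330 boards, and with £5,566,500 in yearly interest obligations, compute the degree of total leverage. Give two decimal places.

2.39

At 123,330 units, contribution = 123,330 × £183.93 = £22,684,086.90.
Subtracting fixed costs: EBIT = £22,684,086.90 − £7,633,500 = £15,050,586.90. Interest = £5,566,500.00, so EBIT − I = £9,484,086.90.
DCL = contribution ÷ (EBIT − I) = £22,684,086.90 ÷ £9,484,086.90 = 2.3918.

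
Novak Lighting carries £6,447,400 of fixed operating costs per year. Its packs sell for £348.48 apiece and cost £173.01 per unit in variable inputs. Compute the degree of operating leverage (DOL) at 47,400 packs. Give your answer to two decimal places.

4.45

At 47,400 units, contribution = 47,400 × £175.47 = £8,317,278.00.
Subtracting fixed costs: EBIT = £8,317,278.00 − £6,447,400 = £1,869,878.00.
DOL = contribution ÷ EBIT = £8,317,278.00 ÷ £1,869,878.00 = 4.4480.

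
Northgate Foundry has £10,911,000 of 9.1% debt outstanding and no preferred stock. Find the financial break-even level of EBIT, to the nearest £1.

£992,901

Annual interest = 9.1% × £10,911,000 = £992,901.00.
Without preferred stock the financial break-even is simply EBIT = interest = £992,901.00.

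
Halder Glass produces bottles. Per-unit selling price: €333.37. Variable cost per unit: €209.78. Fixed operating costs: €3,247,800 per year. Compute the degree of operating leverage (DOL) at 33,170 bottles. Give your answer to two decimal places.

4.81

Total contribution margin = 33,170 × €123.59 = €4,099,480.30.
Subtracting fixed costs: EBIT = €4,099,480.30 − €3,247,800 = €851,680.30.
Degree of operating leverage = €4,099,480.30 / €851,680.30 = 4.8134.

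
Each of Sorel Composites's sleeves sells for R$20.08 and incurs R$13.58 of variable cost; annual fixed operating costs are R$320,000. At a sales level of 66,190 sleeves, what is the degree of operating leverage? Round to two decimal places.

3.90

Contribution at this volume is 66,190 × R$6.50 = R$430,235.00.
EBIT = R$430,235.00 − R$320,000 = R$110,235.00.
DOL = contribution ÷ EBIT = R$430,235.00 ÷ R$110,235.00 = 3.9029.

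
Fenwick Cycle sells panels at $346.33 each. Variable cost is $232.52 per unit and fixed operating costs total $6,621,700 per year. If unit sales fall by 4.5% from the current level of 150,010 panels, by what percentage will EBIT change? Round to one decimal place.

Total contribution margin = 150,010 × $113.81 = $17,072,638.10.
Subtracting fixed costs: EBIT = $17,072,638.10 − $6,621,700 = $10,450,938.10.
DOL = contribution ÷ EBIT = $17,072,638.10 ÷ $10,450,938.10 = 1.6336.
Operating income changes by 1.6336 × -4.5% = -7.4%.

-7.4%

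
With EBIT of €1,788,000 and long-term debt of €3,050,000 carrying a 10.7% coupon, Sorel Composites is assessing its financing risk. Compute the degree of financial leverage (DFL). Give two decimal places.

Annual interest charges come to €326,350.00.
Degree of financial leverage = EBIT / (EBIT − interest) = €1,788,000 / €1,461,650.00 = 1.2233.

1.22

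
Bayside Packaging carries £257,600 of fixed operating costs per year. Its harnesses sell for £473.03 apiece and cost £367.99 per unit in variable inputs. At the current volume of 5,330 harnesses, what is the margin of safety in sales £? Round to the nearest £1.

Unit CM = price − variable cost = £473.03 − £367.99 = £105.04. Break-even units = £257,600 ÷ £105.04 = 2,452.40; break-even revenue = 2,452.40 × £473.03 = £1,160,058.34.
Actual sales revenue = 5,330 × £473.03 = £2,521,249.90.
Margin of safety = £2,521,249.90 − £1,160,058.34 = £1,361,192.

£1,361,192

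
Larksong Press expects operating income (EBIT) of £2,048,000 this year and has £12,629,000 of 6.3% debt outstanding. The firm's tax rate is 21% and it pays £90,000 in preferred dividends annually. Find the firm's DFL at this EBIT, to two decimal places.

Annual interest charges come to £795,627.00.
Preferred dividends grossed up pre-tax: £90,000 / (1 − 0.21) = £113,924.05.
DFL = EBIT ÷ [EBIT − I − D_p/(1−t)] = £2,048,000 ÷ [£2,048,000 − £795,627.00 − £113,924.05] = £2,048,000 ÷ £1,138,448.95 = 1.7989.

1.80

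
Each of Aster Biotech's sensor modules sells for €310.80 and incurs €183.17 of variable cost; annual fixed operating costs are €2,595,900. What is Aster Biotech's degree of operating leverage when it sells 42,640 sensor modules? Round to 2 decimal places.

Total contribution margin = 42,640 × €127.63 = €5,442,143.20.
Subtracting fixed costs: EBIT = €5,442,143.20 − €2,595,900 = €2,846,243.20.
So DOL = total CM / EBIT = €5,442,143.20 / €2,846,243.20 = 1.9120.

1.91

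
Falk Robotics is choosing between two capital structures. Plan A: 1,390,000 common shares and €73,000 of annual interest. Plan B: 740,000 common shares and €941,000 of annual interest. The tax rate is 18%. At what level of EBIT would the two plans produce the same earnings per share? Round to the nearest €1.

€1,929,185

Set EPS_A = EPS_B: (EBIT − €73,000)(1 − 0.18) ÷ 1,390,000 = (EBIT − €941,000)(1 − 0.18) ÷ 740,000.
Cancelling (1 − t) and cross-multiplying: 740,000·(EBIT − 73,000) = 1,390,000·(EBIT − 941,000).
Solving, EBIT = (941,000·1,390,000 − 73,000·740,000) / (1,390,000 − 740,000) = 1,253,970,000,000 / 650,000 = 1,929,184.62.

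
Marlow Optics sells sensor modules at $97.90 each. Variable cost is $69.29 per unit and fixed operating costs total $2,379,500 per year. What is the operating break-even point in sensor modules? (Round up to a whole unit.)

Contribution margin per unit = $97.90 − $69.29 = $28.61.
Units to break even: $2,379,500 ÷ $28.61 = 83,170.22, rounded up to 83,171.

83,171 sensor modules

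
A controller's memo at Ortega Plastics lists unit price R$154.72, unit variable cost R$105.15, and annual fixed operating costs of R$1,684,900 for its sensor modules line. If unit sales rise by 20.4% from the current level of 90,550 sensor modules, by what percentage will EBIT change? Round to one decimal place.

At 90,550 units, contribution = 90,550 × R$49.57 = R$4,488,563.50.
Operating income = contribution − fixed costs = R$4,488,563.50 − R$1,684,900 = R$2,803,663.50.
DOL = contribution ÷ EBIT = R$4,488,563.50 ÷ R$2,803,663.50 = 1.6010.
%ΔEBIT = DOL × %ΔSales = 1.6010 × +20.4% = +32.7%.

+32.7%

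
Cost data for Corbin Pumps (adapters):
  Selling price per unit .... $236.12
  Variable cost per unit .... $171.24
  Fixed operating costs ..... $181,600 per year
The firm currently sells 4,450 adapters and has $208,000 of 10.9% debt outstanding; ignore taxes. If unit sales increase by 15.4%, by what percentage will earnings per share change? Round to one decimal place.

+52.7%

At 4,450 units, contribution = 4,450 × $64.88 = $288,716.00.
Subtracting fixed costs: EBIT = $288,716.00 − $181,600 = $107,116.00.
After interest of $22,672.00, pre-tax earnings = $84,444.00.
Degree of combined leverage = contribution ÷ (EBIT − I) = $288,716.00 ÷ $84,444.00 = 3.4190.
EPS therefore changes by 3.4190 × (+15.4%) = +52.7%.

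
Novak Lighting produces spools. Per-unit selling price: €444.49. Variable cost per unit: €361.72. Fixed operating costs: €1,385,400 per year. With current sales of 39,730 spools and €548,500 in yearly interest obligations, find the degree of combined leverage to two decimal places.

2.43

Contribution at this volume is 39,730 × €82.77 = €3,288,452.10.
Subtracting fixed costs: EBIT = €3,288,452.10 − €1,385,400 = €1,903,052.10. Interest = €548,500.00, so EBIT − I = €1,354,552.10.
Degree of total leverage = total CM / (EBIT − interest) = €3,288,452.10 / €1,354,552.10 = 2.4277.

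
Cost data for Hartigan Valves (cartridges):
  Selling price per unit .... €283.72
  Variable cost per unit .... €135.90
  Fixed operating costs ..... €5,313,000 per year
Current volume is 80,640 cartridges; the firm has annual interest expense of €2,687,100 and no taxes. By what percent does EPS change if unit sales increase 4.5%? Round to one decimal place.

Contribution at this volume is 80,640 × €147.82 = €11,920,204.80.
EBIT = €11,920,204.80 − €5,313,000 = €6,607,204.80.
Interest = €2,687,100.00, so EBIT − I = €3,920,104.80.
DCL = total CM / (EBIT − I) = €11,920,204.80 / €3,920,104.80 = 3.0408.
EPS therefore changes by 3.0408 × (+4.5%) = +13.7%.

+13.7%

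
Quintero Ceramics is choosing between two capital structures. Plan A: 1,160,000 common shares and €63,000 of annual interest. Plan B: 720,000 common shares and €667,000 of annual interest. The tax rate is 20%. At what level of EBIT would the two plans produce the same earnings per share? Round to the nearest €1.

€1,655,364

At indifference, (EBIT − 63,000)(1 − t)/1,160,000 = (EBIT − 667,000)(1 − t)/720,000.
Cancelling (1 − t) and cross-multiplying: 720,000·(EBIT − 63,000) = 1,160,000·(EBIT − 667,000).
EBIT × (1,160,000 − 720,000) = 667,000 × 1,160,000 − 63,000 × 720,000 = 728,360,000,000, so EBIT = 728,360,000,000 ÷ 440,000 = 1,655,363.64.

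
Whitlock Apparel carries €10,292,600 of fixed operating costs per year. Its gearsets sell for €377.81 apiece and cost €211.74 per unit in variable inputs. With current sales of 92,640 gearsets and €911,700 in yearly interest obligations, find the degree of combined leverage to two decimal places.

Contribution at this volume is 92,640 × €166.07 = €15,384,724.80.
Operating income = contribution − fixed costs = €15,384,724.80 − €10,292,600 = €5,092,124.80. Interest = €911,700.00.
DOL = €15,384,724.80 ÷ €5,092,124.80 = 3.0213; DFL = €5,092,124.80 ÷ €4,180,424.80 = 1.2181.
Combined leverage = 3.0213 × 1.2181 = 3.6802.

3.68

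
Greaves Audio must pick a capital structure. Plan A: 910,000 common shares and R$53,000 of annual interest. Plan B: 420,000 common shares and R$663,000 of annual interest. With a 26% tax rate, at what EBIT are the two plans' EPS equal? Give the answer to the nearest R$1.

Set EPS_A = EPS_B: (EBIT − R$53,000)(1 − 0.26) ÷ 910,000 = (EBIT − R$663,000)(1 − 0.26) ÷ 420,000.
The (1 − t) factor cancels: (EBIT − 53,000) × 420,000 = (EBIT − 663,000) × 910,000.
EBIT × (910,000 − 420,000) = 663,000 × 910,000 − 53,000 × 420,000 = 581,070,000,000, so EBIT = 581,070,000,000 ÷ 490,000 = 1,185,857.14.

R$1,185,857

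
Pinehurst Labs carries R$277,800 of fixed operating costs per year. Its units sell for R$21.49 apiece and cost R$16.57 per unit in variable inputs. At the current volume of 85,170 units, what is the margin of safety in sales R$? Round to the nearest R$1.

Contribution margin per unit = R$21.49 − R$16.57 = R$4.92. Break-even units = R$277,800 ÷ R$4.92 = 56,463.41; break-even revenue = 56,463.41 × R$21.49 = R$1,213,398.78.
Current sales = 85,170 × R$21.49 = R$1,830,303.30.
Margin of safety = R$1,830,303.30 − R$1,213,398.78 = R$616,905.

R$616,905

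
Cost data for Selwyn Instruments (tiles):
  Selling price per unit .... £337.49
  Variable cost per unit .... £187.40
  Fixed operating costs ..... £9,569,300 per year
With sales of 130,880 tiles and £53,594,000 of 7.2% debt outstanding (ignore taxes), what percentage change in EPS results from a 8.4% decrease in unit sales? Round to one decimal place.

-26.5%

Contribution at this volume is 130,880 × £150.09 = £19,643,779.20.
Subtracting fixed costs: EBIT = £19,643,779.20 − £9,569,300 = £10,074,479.20.
After interest of £3,858,768.00, pre-tax earnings = £6,215,711.20.
Degree of combined leverage = contribution ÷ (EBIT − I) = £19,643,779.20 ÷ £6,215,711.20 = 3.1603.
EPS therefore changes by 3.1603 × (-8.4%) = -26.5%.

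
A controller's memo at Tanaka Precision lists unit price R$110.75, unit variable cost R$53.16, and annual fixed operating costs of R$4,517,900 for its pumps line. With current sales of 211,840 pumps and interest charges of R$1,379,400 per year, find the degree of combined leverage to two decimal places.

Total contribution margin = 211,840 × R$57.59 = R$12,199,865.60.
Operating income = contribution − fixed costs = R$12,199,865.60 − R$4,517,900 = R$7,681,965.60. Interest = R$1,379,400.00.
DOL = R$12,199,865.60 ÷ R$7,681,965.60 = 1.5881; DFL = R$7,681,965.60 ÷ R$6,302,565.60 = 1.2189.
DCL = DOL × DFL = 1.5881 × 1.2189 = 1.9357.

1.94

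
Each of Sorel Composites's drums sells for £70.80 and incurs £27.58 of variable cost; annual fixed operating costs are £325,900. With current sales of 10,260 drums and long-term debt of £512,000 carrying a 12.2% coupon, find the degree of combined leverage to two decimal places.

8.05

Total contribution margin = 10,260 × £43.22 = £443,437.20.
Subtracting fixed costs: EBIT = £443,437.20 − £325,900 = £117,537.20. Interest = £62,464.00.
DOL = £443,437.20 ÷ £117,537.20 = 3.7727; DFL = £117,537.20 ÷ £55,073.20 = 2.1342.
DCL = DOL × DFL = 3.7727 × 2.1342 = 8.0517.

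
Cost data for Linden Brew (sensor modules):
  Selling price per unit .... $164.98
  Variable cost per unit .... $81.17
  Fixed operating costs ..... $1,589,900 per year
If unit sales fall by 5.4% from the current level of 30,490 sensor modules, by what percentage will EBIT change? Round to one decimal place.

-14.3%

Contribution at this volume is 30,490 × $83.81 = $2,555,366.90.
Operating income = contribution − fixed costs = $2,555,366.90 − $1,589,900 = $965,466.90.
So DOL = total CM / EBIT = $2,555,366.90 / $965,466.90 = 2.6468.
So EBIT moves 2.6468 × (-5.4%) = -14.3%.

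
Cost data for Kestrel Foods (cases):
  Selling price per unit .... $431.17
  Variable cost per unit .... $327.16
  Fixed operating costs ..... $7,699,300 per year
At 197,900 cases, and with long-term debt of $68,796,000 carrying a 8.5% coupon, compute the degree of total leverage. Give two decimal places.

2.93

At 197,900 units, contribution = 197,900 × $104.01 = $20,583,579.00.
Operating income = contribution − fixed costs = $20,583,579.00 − $7,699,300 = $12,884,279.00. Interest = $5,847,660.00.
DOL = $20,583,579.00 ÷ $12,884,279.00 = 1.5976; DFL = $12,884,279.00 ÷ $7,036,619.00 = 1.8310.
Combined leverage = 1.5976 × 1.8310 = 2.9252.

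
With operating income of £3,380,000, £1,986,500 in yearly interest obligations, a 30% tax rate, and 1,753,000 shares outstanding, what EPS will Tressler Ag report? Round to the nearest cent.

£0.56

Interest = £1,986,500.00, so EBT = £3,380,000 − £1,986,500.00 = £1,393,500.00.
After tax at 30%: net income = £1,393,500.00 × 0.70 = £975,450.00.
EPS = £975,450.00 ÷ 1,753,000 = £0.56.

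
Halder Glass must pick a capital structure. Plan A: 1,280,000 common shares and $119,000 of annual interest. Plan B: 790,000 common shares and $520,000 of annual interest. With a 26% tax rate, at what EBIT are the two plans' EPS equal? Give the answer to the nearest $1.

Set EPS_A = EPS_B: (EBIT − $119,000)(1 − 0.26) ÷ 1,280,000 = (EBIT − $520,000)(1 − 0.26) ÷ 790,000.
The (1 − t) factor cancels: (EBIT − 119,000) × 790,000 = (EBIT − 520,000) × 1,280,000.
Solving, EBIT = (520,000·1,280,000 − 119,000·790,000) / (1,280,000 − 790,000) = 571,590,000,000 / 490,000 = 1,166,510.20.

$1,166,510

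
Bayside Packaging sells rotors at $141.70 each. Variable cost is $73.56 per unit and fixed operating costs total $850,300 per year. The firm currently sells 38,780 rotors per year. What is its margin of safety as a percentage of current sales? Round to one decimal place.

Contribution margin per unit = $141.70 − $73.56 = $68.14. Break-even units = $850,300 ÷ $68.14 = 12,478.72; break-even revenue = 12,478.72 × $141.70 = $1,768,234.66.
Actual sales revenue = 38,780 × $141.70 = $5,495,126.00.
Margin of safety = ($5,495,126.00 − $1,768,234.66) ÷ $5,495,126.00 = 67.8%.

67.8%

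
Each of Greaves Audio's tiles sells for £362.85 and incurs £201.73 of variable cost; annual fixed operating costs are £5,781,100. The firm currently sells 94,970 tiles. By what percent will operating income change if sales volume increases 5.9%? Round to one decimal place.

+9.5%

Contribution at this volume is 94,970 × £161.12 = £15,301,566.40.
Subtracting fixed costs: EBIT = £15,301,566.40 − £5,781,100 = £9,520,466.40.
Degree of operating leverage = £15,301,566.40 / £9,520,466.40 = 1.6072.
%ΔEBIT = DOL × %ΔSales = 1.6072 × +5.9% = +9.5%.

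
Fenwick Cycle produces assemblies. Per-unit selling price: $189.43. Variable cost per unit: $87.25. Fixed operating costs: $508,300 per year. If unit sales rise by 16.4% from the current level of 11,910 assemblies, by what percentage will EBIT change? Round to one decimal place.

At 11,910 units, contribution = 11,910 × $102.18 = $1,216,963.80.
Operating income = contribution − fixed costs = $1,216,963.80 − $508,300 = $708,663.80.
So DOL = total CM / EBIT = $1,216,963.80 / $708,663.80 = 1.7173.
So EBIT moves 1.7173 × (+16.4%) = +28.2%.

+28.2%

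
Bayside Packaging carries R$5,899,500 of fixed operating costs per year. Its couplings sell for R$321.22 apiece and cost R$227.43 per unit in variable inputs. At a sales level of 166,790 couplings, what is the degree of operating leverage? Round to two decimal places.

Contribution at this volume is 166,790 × R$93.79 = R$15,643,234.10.
Subtracting fixed costs: EBIT = R$15,643,234.10 − R$5,899,500 = R$9,743,734.10.
So DOL = total CM / EBIT = R$15,643,234.10 / R$9,743,734.10 = 1.6055.

1.61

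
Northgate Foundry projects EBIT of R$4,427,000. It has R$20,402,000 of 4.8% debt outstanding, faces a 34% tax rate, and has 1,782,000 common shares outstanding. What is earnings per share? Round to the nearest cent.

Interest = R$979,296.00, so EBT = R$4,427,000 − R$979,296.00 = R$3,447,704.00.
Net income = R$3,447,704.00 × (1 − 0.34) = R$2,275,484.64.
Per share: R$2,275,484.64 / 1,782,000 shares = R$1.28.

R$1.28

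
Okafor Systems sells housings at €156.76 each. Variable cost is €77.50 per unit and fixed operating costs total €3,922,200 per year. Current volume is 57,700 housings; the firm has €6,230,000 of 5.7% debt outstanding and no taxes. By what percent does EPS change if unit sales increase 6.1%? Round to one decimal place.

+94.2%

At 57,700 units, contribution = 57,700 × €79.26 = €4,573,302.00.
Operating income = contribution − fixed costs = €4,573,302.00 − €3,922,200 = €651,102.00.
Interest = €355,110.00, so EBIT − I = €295,992.00.
Degree of combined leverage = contribution ÷ (EBIT − I) = €4,573,302.00 ÷ €295,992.00 = 15.4508.
EPS therefore changes by 15.4508 × (+6.1%) = +94.2%.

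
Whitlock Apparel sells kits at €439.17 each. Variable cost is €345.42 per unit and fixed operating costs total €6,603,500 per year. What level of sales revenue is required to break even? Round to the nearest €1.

€30,933,964

CM per unit = €439.17 − €345.42 = €93.75; CM ratio = €93.75 / €439.17 = 0.2135.
Break-even revenue = fixed costs × price ÷ CM = €6,603,500 × €439.17 ÷ €93.75 = €30,933,964.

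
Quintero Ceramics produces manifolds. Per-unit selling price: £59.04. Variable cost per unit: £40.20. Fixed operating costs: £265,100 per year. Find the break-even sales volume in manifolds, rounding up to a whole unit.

14,072 manifolds

Each unit contributes £59.04 − £40.20 = £18.84.
Break-even volume = fixed costs ÷ CM per unit = £265,100 ÷ £18.84 = 14,071.13, so 14,072 manifolds.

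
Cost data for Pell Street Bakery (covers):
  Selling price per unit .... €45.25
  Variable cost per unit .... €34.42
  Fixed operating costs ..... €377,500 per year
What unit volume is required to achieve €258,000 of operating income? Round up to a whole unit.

58,680 covers

Unit CM = price − variable cost = €45.25 − €34.42 = €10.83.
Units = (FC + target) / CM = (€377,500 + €258,000) / €10.83 = 58,679.59, so 58,680 covers.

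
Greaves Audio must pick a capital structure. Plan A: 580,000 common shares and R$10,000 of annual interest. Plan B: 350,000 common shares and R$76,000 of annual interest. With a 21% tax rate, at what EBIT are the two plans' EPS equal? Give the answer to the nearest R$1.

R$176,435

Set EPS_A = EPS_B: (EBIT − R$10,000)(1 − 0.21) ÷ 580,000 = (EBIT − R$76,000)(1 − 0.21) ÷ 350,000.
Cancelling (1 − t) and cross-multiplying: 350,000·(EBIT − 10,000) = 580,000·(EBIT − 76,000).
EBIT × (580,000 − 350,000) = 76,000 × 580,000 − 10,000 × 350,000 = 40,580,000,000, so EBIT = 40,580,000,000 ÷ 230,000 = 176,434.78.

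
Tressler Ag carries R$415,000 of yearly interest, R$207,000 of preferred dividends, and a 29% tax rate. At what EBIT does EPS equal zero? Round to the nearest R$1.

Grossing the preferred dividend up to pre-tax terms: R$207,000 / (1 − 0.29) = R$291,549.30.
Financial break-even EBIT = interest + D_p ÷ (1 − t) = R$415,000 + R$291,549.30 = R$706,549.30.

R$706,549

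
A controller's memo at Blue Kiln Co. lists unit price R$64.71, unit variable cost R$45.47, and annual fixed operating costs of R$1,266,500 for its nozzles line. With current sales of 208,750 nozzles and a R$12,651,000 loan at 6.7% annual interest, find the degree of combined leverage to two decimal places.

2.11

Contribution at this volume is 208,750 × R$19.24 = R$4,016,350.00.
Operating income = contribution − fixed costs = R$4,016,350.00 − R$1,266,500 = R$2,749,850.00. Interest = R$847,617.00.
DOL = R$4,016,350.00 ÷ R$2,749,850.00 = 1.4606; DFL = R$2,749,850.00 ÷ R$1,902,233.00 = 1.4456.
Combined leverage = 1.4606 × 1.4456 = 2.1114.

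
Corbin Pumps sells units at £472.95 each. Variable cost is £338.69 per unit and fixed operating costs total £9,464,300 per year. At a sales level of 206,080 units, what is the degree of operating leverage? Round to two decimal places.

1.52

Total contribution margin = 206,080 × £134.26 = £27,668,300.80.
Operating income = contribution − fixed costs = £27,668,300.80 − £9,464,300 = £18,204,000.80.
DOL = contribution ÷ EBIT = £27,668,300.80 ÷ £18,204,000.80 = 1.5199.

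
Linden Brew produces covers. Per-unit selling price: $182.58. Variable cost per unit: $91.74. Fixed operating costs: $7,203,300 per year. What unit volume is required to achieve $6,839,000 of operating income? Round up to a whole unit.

Each unit contributes $182.58 − $91.74 = $90.84.
Units = (FC + target) / CM = ($7,203,300 + $6,839,000) / $90.84 = 154,582.78, so 154,583 covers.

154,583 covers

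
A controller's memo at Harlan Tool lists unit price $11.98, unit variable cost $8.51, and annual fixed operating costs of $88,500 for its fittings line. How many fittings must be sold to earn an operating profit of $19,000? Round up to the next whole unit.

30,980 fittings

Unit CM = price − variable cost = $11.98 − $8.51 = $3.47.
Units = (FC + target) / CM = ($88,500 + $19,000) / $3.47 = 30,979.83, so 30,980 fittings.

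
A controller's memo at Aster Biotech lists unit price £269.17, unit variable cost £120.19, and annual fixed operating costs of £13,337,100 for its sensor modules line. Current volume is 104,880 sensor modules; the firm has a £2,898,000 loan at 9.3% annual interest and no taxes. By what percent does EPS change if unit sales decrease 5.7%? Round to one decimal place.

-44.1%

Contribution at this volume is 104,880 × £148.98 = £15,625,022.40.
Subtracting fixed costs: EBIT = £15,625,022.40 − £13,337,100 = £2,287,922.40.
Interest = £269,514.00, so EBIT − I = £2,018,408.40.
DCL = total CM / (EBIT − I) = £15,625,022.40 / £2,018,408.40 = 7.7413.
EPS therefore changes by 7.7413 × (-5.7%) = -44.1%.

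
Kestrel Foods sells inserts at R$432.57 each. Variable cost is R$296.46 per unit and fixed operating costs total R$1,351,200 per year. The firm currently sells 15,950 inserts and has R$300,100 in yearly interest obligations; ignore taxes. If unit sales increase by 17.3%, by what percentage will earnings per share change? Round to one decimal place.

Total contribution margin = 15,950 × R$136.11 = R$2,170,954.50.
Subtracting fixed costs: EBIT = R$2,170,954.50 − R$1,351,200 = R$819,754.50.
After interest of R$300,100.00, pre-tax earnings = R$519,654.50.
Degree of combined leverage = contribution ÷ (EBIT − I) = R$2,170,954.50 ÷ R$519,654.50 = 4.1777.
%ΔEPS = DCL × %ΔSales = 4.1777 × +17.3% = +72.3%.

+72.3%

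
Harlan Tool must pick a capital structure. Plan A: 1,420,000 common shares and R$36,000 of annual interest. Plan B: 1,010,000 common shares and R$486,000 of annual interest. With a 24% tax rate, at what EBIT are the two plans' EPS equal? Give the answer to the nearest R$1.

R$1,594,537

At indifference, (EBIT − 36,000)(1 − t)/1,420,000 = (EBIT − 486,000)(1 − t)/1,010,000.
The (1 − t) factor cancels: (EBIT − 36,000) × 1,010,000 = (EBIT − 486,000) × 1,420,000.
EBIT × (1,420,000 − 1,010,000) = 486,000 × 1,420,000 − 36,000 × 1,010,000 = 653,760,000,000, so EBIT = 653,760,000,000 ÷ 410,000 = 1,594,536.59.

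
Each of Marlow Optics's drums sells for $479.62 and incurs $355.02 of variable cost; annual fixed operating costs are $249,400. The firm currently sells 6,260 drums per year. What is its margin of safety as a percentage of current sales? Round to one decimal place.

Contribution margin per unit = $479.62 − $355.02 = $124.60. Break-even units = $249,400 ÷ $124.60 = 2,001.61; break-even revenue = 2,001.61 × $479.62 = $960,009.86.
Current sales = 6,260 × $479.62 = $3,002,421.20.
Margin of safety = ($3,002,421.20 − $960,009.86) ÷ $3,002,421.20 = 68.0%.

68.0%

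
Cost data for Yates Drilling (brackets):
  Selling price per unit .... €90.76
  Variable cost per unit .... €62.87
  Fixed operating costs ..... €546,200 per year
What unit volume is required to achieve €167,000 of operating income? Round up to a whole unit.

Contribution margin per unit = €90.76 − €62.87 = €27.89.
Units = (FC + target) / CM = (€546,200 + €167,000) / €27.89 = 25,571.89, so 25,572 brackets.

25,572 brackets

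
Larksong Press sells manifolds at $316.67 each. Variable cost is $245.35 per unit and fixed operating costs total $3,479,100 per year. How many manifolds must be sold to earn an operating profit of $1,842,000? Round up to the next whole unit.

74,609 manifolds

Each unit contributes $316.67 − $245.35 = $71.32.
Required volume = (fixed costs + target profit) ÷ CM = ($3,479,100 + $1,842,000) ÷ $71.32 = 74,608.81, so 74,609 manifolds.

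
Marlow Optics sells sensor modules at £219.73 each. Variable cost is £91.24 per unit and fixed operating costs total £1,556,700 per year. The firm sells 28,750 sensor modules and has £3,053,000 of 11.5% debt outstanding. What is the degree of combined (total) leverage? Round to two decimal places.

2.07

Contribution at this volume is 28,750 × £128.49 = £3,694,087.50.
Subtracting fixed costs: EBIT = £3,694,087.50 − £1,556,700 = £2,137,387.50. Interest = £351,095.00.
DOL = £3,694,087.50 ÷ £2,137,387.50 = 1.7283; DFL = £2,137,387.50 ÷ £1,786,292.50 = 1.1965.
Combined leverage = 1.7283 × 1.1965 = 2.0679.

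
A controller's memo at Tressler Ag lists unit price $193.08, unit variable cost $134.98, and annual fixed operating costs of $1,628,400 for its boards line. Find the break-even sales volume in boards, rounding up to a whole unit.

28,028 boards

Contribution margin per unit = $193.08 − $134.98 = $58.10.
Units to break even: $1,628,400 ÷ $58.10 = 28,027.54, rounded up to 28,028.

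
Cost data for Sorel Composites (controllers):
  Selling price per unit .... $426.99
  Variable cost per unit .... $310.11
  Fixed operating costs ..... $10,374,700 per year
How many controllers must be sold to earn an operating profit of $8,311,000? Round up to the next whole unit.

Each unit contributes $426.99 − $310.11 = $116.88.
Units = (FC + target) / CM = ($10,374,700 + $8,311,000) / $116.88 = 159,870.81, so 159,871 controllers.

159,871 controllers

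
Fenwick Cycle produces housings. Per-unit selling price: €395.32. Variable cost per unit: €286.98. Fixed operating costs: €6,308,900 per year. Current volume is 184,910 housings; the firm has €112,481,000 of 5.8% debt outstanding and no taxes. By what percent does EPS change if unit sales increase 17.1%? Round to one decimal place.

At 184,910 units, contribution = 184,910 × €108.34 = €20,033,149.40.
Operating income = contribution − fixed costs = €20,033,149.40 − €6,308,900 = €13,724,249.40.
Interest = €6,523,898.00, so EBIT − I = €7,200,351.40.
Degree of combined leverage = contribution ÷ (EBIT − I) = €20,033,149.40 ÷ €7,200,351.40 = 2.7822.
%ΔEPS = DCL × %ΔSales = 2.7822 × +17.1% = +47.6%.

+47.6%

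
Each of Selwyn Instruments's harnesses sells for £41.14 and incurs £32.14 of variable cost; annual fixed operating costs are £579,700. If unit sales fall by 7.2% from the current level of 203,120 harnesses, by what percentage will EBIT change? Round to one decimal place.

Contribution at this volume is 203,120 × £9.00 = £1,828,080.00.
Subtracting fixed costs: EBIT = £1,828,080.00 − £579,700 = £1,248,380.00.
DOL = contribution ÷ EBIT = £1,828,080.00 ÷ £1,248,380.00 = 1.4644.
%ΔEBIT = DOL × %ΔSales = 1.4644 × -7.2% = -10.5%.

-10.5%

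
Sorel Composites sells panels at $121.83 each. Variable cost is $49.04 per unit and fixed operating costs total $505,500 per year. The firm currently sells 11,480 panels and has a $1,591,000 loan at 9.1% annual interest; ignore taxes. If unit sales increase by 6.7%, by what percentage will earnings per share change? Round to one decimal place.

+30.2%

Total contribution margin = 11,480 × $72.79 = $835,629.20.
Operating income = contribution − fixed costs = $835,629.20 − $505,500 = $330,129.20.
After interest of $144,781.00, pre-tax earnings = $185,348.20.
DCL = total CM / (EBIT − I) = $835,629.20 / $185,348.20 = 4.5084.
EPS therefore changes by 4.5084 × (+6.7%) = +30.2%.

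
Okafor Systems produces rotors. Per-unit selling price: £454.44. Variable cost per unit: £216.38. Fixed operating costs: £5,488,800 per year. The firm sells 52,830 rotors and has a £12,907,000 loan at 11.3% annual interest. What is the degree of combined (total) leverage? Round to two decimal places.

Total contribution margin = 52,830 × £238.06 = £12,576,709.80.
EBIT = £12,576,709.80 − £5,488,800 = £7,087,909.80. Interest = £1,458,491.00.
DOL = £12,576,709.80 ÷ £7,087,909.80 = 1.7744; DFL = £7,087,909.80 ÷ £5,629,418.80 = 1.2591.
Combined leverage = 1.7744 × 1.2591 = 2.2341.

2.23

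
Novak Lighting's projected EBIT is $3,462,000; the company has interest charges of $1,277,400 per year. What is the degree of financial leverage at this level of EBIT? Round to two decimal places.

Annual interest charges come to $1,277,400.00.
DFL = EBIT ÷ (EBIT − I) = $3,462,000 ÷ ($3,462,000 − $1,277,400.00) = $3,462,000 ÷ $2,184,600.00 = 1.5847.

1.58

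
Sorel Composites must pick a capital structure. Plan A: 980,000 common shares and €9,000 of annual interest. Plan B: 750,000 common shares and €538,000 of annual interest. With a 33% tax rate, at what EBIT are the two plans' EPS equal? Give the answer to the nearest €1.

€2,263,000

At indifference, (EBIT − 9,000)(1 − t)/980,000 = (EBIT − 538,000)(1 − t)/750,000.
Cancelling (1 − t) and cross-multiplying: 750,000·(EBIT − 9,000) = 980,000·(EBIT − 538,000).
EBIT × (980,000 − 750,000) = 538,000 × 980,000 − 9,000 × 750,000 = 520,490,000,000, so EBIT = 520,490,000,000 ÷ 230,000 = 2,263,000.00.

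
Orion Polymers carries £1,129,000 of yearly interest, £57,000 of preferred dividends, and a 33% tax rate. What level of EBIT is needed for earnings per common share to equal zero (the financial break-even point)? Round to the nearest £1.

£1,214,075

Grossing the preferred dividend up to pre-tax terms: £57,000 / (1 − 0.33) = £85,074.63.
EPS = 0 when EBIT covers interest plus the pre-tax preferred burden: £1,129,000 + £85,074.63 = £1,214,074.63.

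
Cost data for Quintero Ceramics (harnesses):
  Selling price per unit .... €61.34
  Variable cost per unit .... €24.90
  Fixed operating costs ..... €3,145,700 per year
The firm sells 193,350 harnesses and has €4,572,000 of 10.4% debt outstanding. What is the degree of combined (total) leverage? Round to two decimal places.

At 193,350 units, contribution = 193,350 × €36.44 = €7,045,674.00.
Subtracting fixed costs: EBIT = €7,045,674.00 − €3,145,700 = €3,899,974.00. Interest = €475,488.00.
DOL = €7,045,674.00 ÷ €3,899,974.00 = 1.8066; DFL = €3,899,974.00 ÷ €3,424,486.00 = 1.1388.
DCL = DOL × DFL = 1.8066 × 1.1388 = 2.0574.

2.06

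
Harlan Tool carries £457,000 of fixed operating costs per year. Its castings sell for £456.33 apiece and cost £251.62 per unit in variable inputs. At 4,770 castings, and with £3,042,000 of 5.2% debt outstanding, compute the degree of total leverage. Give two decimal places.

At 4,770 units, contribution = 4,770 × £204.71 = £976,466.70.
Subtracting fixed costs: EBIT = £976,466.70 − £457,000 = £519,466.70. Interest = £158,184.00, so EBIT − I = £361,282.70.
DCL = contribution ÷ (EBIT − I) = £976,466.70 ÷ £361,282.70 = 2.7028.

2.70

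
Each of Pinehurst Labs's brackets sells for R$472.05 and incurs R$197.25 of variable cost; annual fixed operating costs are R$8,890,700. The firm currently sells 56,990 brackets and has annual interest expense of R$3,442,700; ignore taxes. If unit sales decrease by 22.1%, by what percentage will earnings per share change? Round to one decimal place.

Contribution at this volume is 56,990 × R$274.80 = R$15,660,852.00.
Subtracting fixed costs: EBIT = R$15,660,852.00 − R$8,890,700 = R$6,770,152.00.
After interest of R$3,442,700.00, pre-tax earnings = R$3,327,452.00.
DCL = total CM / (EBIT − I) = R$15,660,852.00 / R$3,327,452.00 = 4.7066.
EPS therefore changes by 4.7066 × (-22.1%) = -104.0%.

-104.0%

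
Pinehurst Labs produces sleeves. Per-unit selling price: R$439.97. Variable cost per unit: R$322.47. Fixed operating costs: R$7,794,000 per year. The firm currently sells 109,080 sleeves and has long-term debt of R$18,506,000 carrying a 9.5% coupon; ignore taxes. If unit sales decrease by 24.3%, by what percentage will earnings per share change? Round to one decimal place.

-95.4%

Total contribution margin = 109,080 × R$117.50 = R$12,816,900.00.
Operating income = contribution − fixed costs = R$12,816,900.00 − R$7,794,000 = R$5,022,900.00.
After interest of R$1,758,070.00, pre-tax earnings = R$3,264,830.00.
DCL = total CM / (EBIT − I) = R$12,816,900.00 / R$3,264,830.00 = 3.9257.
%ΔEPS = DCL × %ΔSales = 3.9257 × -24.3% = -95.4%.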